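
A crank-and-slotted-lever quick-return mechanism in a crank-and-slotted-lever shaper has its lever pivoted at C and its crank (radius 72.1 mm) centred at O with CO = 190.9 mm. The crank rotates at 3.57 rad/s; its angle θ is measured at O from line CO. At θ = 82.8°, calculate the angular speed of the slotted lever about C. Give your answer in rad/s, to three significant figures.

0.548

ω = 3.57 rad/s
Crank pin A relative to C: A = (d + r cosθ, r sinθ); lever angle φ = atan2(r sinθ, d + r cosθ).
Differentiating tanφ: φ̇ = rω(d cosθ + r)/(d² + r² + 2dr cosθ).
d² + r² + 2dr cosθ = |CA|² = 0.0450914 m²;  d cosθ + r = +0.096026 m.
|ω_lever| = |0.0721·3.57·+0.096026| / 0.0450914 = 0.54815 rad/s.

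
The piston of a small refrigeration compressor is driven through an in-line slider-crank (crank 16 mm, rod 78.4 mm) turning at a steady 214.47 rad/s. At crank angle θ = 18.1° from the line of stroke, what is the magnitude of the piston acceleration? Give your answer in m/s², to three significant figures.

822

ω = 214.5 rad/s
x(θ) = r cosθ + √(L² − r² sin²θ); with ω constant, a = ω²·d²x/dθ².
d²x/dθ² = −r cosθ − r²(cos2θ)/√u − r⁴ sin²2θ/(4u^{3/2}),  u = L² − r² sin²θ = 0.00612185 m².
Substituting r = 0.016 m, L = 0.0784 m, θ = 18.1°: d²x/dθ² = -0.01786 m.
a = ω²·d²x/dθ² = (214.5)²·(-0.01786) = -821.53 m/s²;  |a| = 821.53 m/s².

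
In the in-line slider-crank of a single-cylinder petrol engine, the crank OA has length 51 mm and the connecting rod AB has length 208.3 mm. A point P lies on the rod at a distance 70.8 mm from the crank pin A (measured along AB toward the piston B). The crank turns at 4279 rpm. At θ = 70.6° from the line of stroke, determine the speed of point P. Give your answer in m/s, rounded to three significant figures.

ω = 448.1 rad/s.  Crank-pin speed |V_A| = rω = 22.853 m/s, perpendicular to OA.
Rod angle: sinφ = −(r/L) sinθ ⇒ φ = -13.352°; ω_rod = −rω cosθ/√(L²−r²sin²θ) = -37.454 rad/s.
V_P = V_A + ω_rod × AP, with AP = 0.0708 m along the rod.
Components: V_Px = −rω sinθ − a·ω_rod·sinφ = -22.168 m/s;  V_Py = rω cosθ + a·ω_rod·cosφ = +5.0108 m/s.
|V_P| = √(V_Px² + V_Py²) = 22.727 m/s.

22.7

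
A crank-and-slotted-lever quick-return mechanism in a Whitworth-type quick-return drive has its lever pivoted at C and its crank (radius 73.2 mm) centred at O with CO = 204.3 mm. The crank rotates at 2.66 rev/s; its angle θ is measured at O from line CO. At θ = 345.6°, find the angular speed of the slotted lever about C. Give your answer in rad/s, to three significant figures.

4.36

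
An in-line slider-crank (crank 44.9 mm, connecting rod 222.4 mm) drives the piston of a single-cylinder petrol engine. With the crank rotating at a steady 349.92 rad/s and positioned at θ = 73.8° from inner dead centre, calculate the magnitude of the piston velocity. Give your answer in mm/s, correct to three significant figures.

ω = 349.9 rad/s
For an in-line slider-crank, x = r cosθ + √(L² − r² sin²θ), so v = −rω sinθ·[1 + r cosθ/√(L² − r² sin²θ)].
With r = 0.0449 m, L = 0.2224 m, θ = 73.8°: √(L² − r² sin²θ) = 0.21818 m.
v = −0.0449·349.9·0.96029·[1 + 0.0449·0.27899/0.21818] = -15.954 m/s.
|v| = 15.954 m/s = 15954 mm/s.

16000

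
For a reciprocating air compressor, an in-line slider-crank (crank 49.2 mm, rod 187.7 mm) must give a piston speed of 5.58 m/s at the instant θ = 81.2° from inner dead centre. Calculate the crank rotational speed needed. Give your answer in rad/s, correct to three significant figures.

For an in-line slider-crank, |v_piston| = rω|sinθ|·[1 + r cosθ/√(L² − r² sin²θ)].
With r = 0.0492 m, L = 0.1877 m, θ = 81.2°: the bracketed kinematic factor |dx/dθ| = 0.050639 m.
ω = v/|dx/dθ| = 5.58/0.050639 = 110.19 rad/s.

110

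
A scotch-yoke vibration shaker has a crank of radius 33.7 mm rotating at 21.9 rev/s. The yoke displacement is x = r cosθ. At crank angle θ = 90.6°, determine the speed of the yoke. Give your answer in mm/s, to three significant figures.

4640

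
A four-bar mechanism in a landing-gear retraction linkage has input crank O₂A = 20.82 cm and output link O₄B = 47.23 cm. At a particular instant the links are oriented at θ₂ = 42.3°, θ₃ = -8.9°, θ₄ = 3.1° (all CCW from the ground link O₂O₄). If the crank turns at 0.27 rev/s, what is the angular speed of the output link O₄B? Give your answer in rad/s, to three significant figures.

2.80

ω₂ = 1.696 rad/s (from 0.27 rev/s).
Differentiating the loop-closure r₂e^{iθ₂}+r₃e^{iθ₃}=r₁+r₄e^{iθ₄} gives r₂ω₂e^{iθ₂}+r₃ω₃e^{iθ₃}=r₄ω₄e^{iθ₄}.
Eliminating the other unknown: ω₄ = r₂ω₂ sin(θ₂−θ₃) / [r₄ sin(θ₄−θ₃)].
Numerator sine = +0.77934; denominator sine = +0.20791.
Result = 0.2082·1.696·(+0.77934) / (0.4723·(+0.20791)) = +2.8032 rad/s; magnitude 2.8032 rad/s.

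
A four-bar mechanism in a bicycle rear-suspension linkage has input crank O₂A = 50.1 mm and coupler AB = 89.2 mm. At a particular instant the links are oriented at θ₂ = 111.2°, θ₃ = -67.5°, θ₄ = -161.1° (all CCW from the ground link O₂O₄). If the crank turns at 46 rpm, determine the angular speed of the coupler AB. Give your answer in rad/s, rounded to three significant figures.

2.71

ω₂ = 4.817 rad/s (from 46 rpm).
Differentiating the loop-closure r₂e^{iθ₂}+r₃e^{iθ₃}=r₁+r₄e^{iθ₄} gives r₂ω₂e^{iθ₂}+r₃ω₃e^{iθ₃}=r₄ω₄e^{iθ₄}.
Eliminating the other unknown: ω₃ = r₂ω₂ sin(θ₄−θ₂) / [r₃ sin(θ₃−θ₄)].
Numerator sine = +0.99919; denominator sine = +0.99803.
Result = 0.0501·4.817·(+0.99919) / (0.0892·(+0.99803)) = +2.7087 rad/s; magnitude 2.7087 rad/s.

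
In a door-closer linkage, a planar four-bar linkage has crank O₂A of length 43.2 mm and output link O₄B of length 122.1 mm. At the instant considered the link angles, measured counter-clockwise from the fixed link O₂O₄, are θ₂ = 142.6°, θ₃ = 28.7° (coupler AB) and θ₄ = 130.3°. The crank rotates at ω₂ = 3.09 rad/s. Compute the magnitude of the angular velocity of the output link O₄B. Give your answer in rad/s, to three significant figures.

1.02

ω₂ = 3.09 rad/s
Differentiating the loop-closure r₂e^{iθ₂}+r₃e^{iθ₃}=r₁+r₄e^{iθ₄} gives r₂ω₂e^{iθ₂}+r₃ω₃e^{iθ₃}=r₄ω₄e^{iθ₄}.
Eliminating the other unknown: ω₄ = r₂ω₂ sin(θ₂−θ₃) / [r₄ sin(θ₄−θ₃)].
Numerator sine = +0.91425; denominator sine = +0.97958.
Result = 0.0432·3.09·(+0.91425) / (0.1221·(+0.97958)) = +1.0204 rad/s; magnitude 1.0204 rad/s.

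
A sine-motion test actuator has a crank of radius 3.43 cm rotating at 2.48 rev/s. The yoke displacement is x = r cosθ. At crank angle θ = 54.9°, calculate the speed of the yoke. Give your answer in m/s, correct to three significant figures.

0.437

ω = 15.58 rad/s (from 2.48 rev/s).
x = r cosθ ⇒ ẋ = −rω sinθ.
|v| = rω|sinθ| = 0.0343·15.58·|sin 54.9°| = 0.43728 m/s.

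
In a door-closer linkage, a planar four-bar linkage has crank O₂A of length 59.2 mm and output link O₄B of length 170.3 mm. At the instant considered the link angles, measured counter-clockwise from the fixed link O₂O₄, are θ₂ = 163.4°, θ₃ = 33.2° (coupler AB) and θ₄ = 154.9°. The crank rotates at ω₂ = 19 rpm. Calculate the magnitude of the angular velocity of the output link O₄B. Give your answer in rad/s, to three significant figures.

0.621

ω₂ = 1.99 rad/s (from 19 rpm).
Differentiating the loop-closure r₂e^{iθ₂}+r₃e^{iθ₃}=r₁+r₄e^{iθ₄} gives r₂ω₂e^{iθ₂}+r₃ω₃e^{iθ₃}=r₄ω₄e^{iθ₄}.
Eliminating the other unknown: ω₄ = r₂ω₂ sin(θ₂−θ₃) / [r₄ sin(θ₄−θ₃)].
Numerator sine = +0.76380; denominator sine = +0.85081.
Result = 0.0592·1.99·(+0.76380) / (0.1703·(+0.85081)) = +0.62092 rad/s; magnitude 0.62092 rad/s.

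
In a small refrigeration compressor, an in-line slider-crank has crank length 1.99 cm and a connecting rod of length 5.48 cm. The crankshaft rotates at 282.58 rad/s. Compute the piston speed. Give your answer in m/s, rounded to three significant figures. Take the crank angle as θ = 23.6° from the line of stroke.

ω = 282.6 rad/s
For an in-line slider-crank, x = r cosθ + √(L² − r² sin²θ), so v = −rω sinθ·[1 + r cosθ/√(L² − r² sin²θ)].
With r = 0.0199 m, L = 0.0548 m, θ = 23.6°: √(L² − r² sin²θ) = 0.054218 m.
v = −0.0199·282.6·0.40035·[1 + 0.0199·0.91636/0.054218] = -3.0085 m/s.
|v| = 3.0085 m/s.

3.01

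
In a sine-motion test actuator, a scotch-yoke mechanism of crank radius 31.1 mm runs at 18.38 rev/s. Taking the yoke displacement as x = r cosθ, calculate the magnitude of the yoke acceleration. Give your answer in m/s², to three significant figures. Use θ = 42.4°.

306

ω = 115.5 rad/s (from 18.38 rev/s).
x = r cosθ ⇒ ẍ = −rω² cosθ (ω constant).
|a| = rω²|cosθ| = 0.0311·(115.5)²·|cos 42.4°| = 306.29 m/s².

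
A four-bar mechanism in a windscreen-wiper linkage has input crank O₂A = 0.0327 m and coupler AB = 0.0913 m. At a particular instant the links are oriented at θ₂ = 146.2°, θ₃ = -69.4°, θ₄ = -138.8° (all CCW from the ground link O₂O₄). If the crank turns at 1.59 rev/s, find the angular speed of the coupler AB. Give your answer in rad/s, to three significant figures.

3.69

ω₂ = 9.99 rad/s (from 1.59 rev/s).
Differentiating the loop-closure r₂e^{iθ₂}+r₃e^{iθ₃}=r₁+r₄e^{iθ₄} gives r₂ω₂e^{iθ₂}+r₃ω₃e^{iθ₃}=r₄ω₄e^{iθ₄}.
Eliminating the other unknown: ω₃ = r₂ω₂ sin(θ₄−θ₂) / [r₃ sin(θ₃−θ₄)].
Numerator sine = +0.96593; denominator sine = +0.93606.
Result = 0.0327·9.99·(+0.96593) / (0.0913·(+0.93606)) = +3.6923 rad/s; magnitude 3.6923 rad/s.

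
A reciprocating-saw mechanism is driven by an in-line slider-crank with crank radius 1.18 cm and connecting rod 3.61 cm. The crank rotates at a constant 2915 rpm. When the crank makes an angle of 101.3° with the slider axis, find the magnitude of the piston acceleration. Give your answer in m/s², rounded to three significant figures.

564

ω = 2π·2915/60 = 305.3 rad/s
x(θ) = r cosθ + √(L² − r² sin²θ); with ω constant, a = ω²·d²x/dθ².
d²x/dθ² = −r cosθ − r²(cos2θ)/√u − r⁴ sin²2θ/(4u^{3/2}),  u = L² − r² sin²θ = 0.00116932 m².
Substituting r = 0.0118 m, L = 0.0361 m, θ = 101.3°: d²x/dθ² = +0.0060535 m.
a = ω²·d²x/dθ² = (305.3)²·(+0.0060535) = +564.08 m/s²;  |a| = 564.08 m/s².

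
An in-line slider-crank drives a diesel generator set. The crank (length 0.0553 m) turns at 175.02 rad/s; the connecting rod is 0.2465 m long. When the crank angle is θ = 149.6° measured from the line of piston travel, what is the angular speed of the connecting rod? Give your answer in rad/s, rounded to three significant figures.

ω = 175 rad/s
The rod makes angle φ with the slider axis where L sinφ = r sinθ; differentiating, L cosφ·φ̇ = r ω cosθ.
L cosφ = √(L² − r² sin²θ) = 0.24491 m.
|ω_rod| = r ω |cosθ| / √(L² − r² sin²θ) = 0.0553·175·0.86251/0.24491 = 34.086 rad/s.

34.1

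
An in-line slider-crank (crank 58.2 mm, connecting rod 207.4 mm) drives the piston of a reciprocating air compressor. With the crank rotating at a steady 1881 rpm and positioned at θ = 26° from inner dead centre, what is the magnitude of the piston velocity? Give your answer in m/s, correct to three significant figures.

6.30

ω = 2π·1881/60 = 197 rad/s
For an in-line slider-crank, x = r cosθ + √(L² − r² sin²θ), so v = −rω sinθ·[1 + r cosθ/√(L² − r² sin²θ)].
With r = 0.0582 m, L = 0.2074 m, θ = 26°: √(L² − r² sin²θ) = 0.20582 m.
v = −0.0582·197·0.43837·[1 + 0.0582·0.89879/0.20582] = -6.3028 m/s.
|v| = 6.3028 m/s.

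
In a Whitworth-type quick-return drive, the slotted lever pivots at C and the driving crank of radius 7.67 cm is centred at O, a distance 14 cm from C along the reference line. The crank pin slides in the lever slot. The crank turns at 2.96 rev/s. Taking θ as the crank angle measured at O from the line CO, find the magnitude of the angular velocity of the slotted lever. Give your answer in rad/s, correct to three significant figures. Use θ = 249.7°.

2.23

ω = 18.6 rad/s (from 2.96 rev/s).
Crank pin A relative to C: A = (d + r cosθ, r sinθ); lever angle φ = atan2(r sinθ, d + r cosθ).
Differentiating tanφ: φ̇ = rω(d cosθ + r)/(d² + r² + 2dr cosθ).
d² + r² + 2dr cosθ = |CA|² = 0.0180321 m²;  d cosθ + r = +0.028129 m.
|ω_lever| = |0.0767·18.6·+0.028129| / 0.0180321 = 2.2252 rad/s.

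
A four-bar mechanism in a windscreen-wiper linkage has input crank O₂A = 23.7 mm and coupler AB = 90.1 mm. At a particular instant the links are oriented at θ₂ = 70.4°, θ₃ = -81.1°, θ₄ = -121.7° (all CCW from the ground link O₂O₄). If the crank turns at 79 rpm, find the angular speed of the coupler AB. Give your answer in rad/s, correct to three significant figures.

ω₂ = 8.273 rad/s (from 79 rpm).
Differentiating the loop-closure r₂e^{iθ₂}+r₃e^{iθ₃}=r₁+r₄e^{iθ₄} gives r₂ω₂e^{iθ₂}+r₃ω₃e^{iθ₃}=r₄ω₄e^{iθ₄}.
Eliminating the other unknown: ω₃ = r₂ω₂ sin(θ₄−θ₂) / [r₃ sin(θ₃−θ₄)].
Numerator sine = +0.20962; denominator sine = +0.65077.
Result = 0.0237·8.273·(+0.20962) / (0.0901·(+0.65077)) = +0.70094 rad/s; magnitude 0.70094 rad/s.

0.701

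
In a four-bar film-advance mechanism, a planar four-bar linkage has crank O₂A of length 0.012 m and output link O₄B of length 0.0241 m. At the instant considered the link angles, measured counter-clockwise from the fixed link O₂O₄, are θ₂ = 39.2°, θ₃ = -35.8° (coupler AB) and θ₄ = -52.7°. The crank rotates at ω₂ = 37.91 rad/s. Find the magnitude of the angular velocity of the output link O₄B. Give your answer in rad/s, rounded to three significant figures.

ω₂ = 37.91 rad/s
Differentiating the loop-closure r₂e^{iθ₂}+r₃e^{iθ₃}=r₁+r₄e^{iθ₄} gives r₂ω₂e^{iθ₂}+r₃ω₃e^{iθ₃}=r₄ω₄e^{iθ₄}.
Eliminating the other unknown: ω₄ = r₂ω₂ sin(θ₂−θ₃) / [r₄ sin(θ₄−θ₃)].
Numerator sine = +0.96593; denominator sine = -0.29070.
Result = 0.012·37.91·(+0.96593) / (0.0241·(-0.29070)) = -62.721 rad/s; magnitude 62.721 rad/s.

62.7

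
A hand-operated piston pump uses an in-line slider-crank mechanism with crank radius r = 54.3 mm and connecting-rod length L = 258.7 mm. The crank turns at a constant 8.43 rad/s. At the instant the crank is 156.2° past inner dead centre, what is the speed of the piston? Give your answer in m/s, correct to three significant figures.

0.149

ω = 8.43 rad/s
For an in-line slider-crank, x = r cosθ + √(L² − r² sin²θ), so v = −rω sinθ·[1 + r cosθ/√(L² − r² sin²θ)].
With r = 0.0543 m, L = 0.2587 m, θ = 156.2°: √(L² − r² sin²θ) = 0.25777 m.
v = −0.0543·8.43·0.40355·[1 + 0.0543·-0.91496/0.25777] = -0.14912 m/s.
|v| = 0.14912 m/s.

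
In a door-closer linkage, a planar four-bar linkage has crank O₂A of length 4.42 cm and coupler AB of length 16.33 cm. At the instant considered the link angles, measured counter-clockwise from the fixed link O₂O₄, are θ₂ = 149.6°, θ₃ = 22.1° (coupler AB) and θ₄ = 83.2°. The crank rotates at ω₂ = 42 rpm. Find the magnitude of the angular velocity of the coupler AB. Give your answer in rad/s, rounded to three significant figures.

ω₂ = 4.398 rad/s (from 42 rpm).
Differentiating the loop-closure r₂e^{iθ₂}+r₃e^{iθ₃}=r₁+r₄e^{iθ₄} gives r₂ω₂e^{iθ₂}+r₃ω₃e^{iθ₃}=r₄ω₄e^{iθ₄}.
Eliminating the other unknown: ω₃ = r₂ω₂ sin(θ₄−θ₂) / [r₃ sin(θ₃−θ₄)].
Numerator sine = -0.91636; denominator sine = -0.87546.
Result = 0.0442·4.398·(-0.91636) / (0.1633·(-0.87546)) = +1.2461 rad/s; magnitude 1.2461 rad/s.

1.25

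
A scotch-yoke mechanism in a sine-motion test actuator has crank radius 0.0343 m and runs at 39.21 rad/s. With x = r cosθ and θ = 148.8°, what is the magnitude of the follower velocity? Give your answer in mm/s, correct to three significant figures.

697

ω = 39.21 rad/s
x = r cosθ ⇒ ẋ = −rω sinθ.
|v| = rω|sinθ| = 0.0343·39.21·|sin 148.8°| = 0.6967 m/s = 696.7 mm/s.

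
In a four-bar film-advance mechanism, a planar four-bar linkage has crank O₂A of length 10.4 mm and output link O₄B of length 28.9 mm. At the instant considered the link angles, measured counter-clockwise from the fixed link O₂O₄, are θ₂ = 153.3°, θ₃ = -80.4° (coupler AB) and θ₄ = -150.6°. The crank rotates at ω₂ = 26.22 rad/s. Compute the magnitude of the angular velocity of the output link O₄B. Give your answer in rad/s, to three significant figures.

8.08

ω₂ = 26.22 rad/s
Differentiating the loop-closure r₂e^{iθ₂}+r₃e^{iθ₃}=r₁+r₄e^{iθ₄} gives r₂ω₂e^{iθ₂}+r₃ω₃e^{iθ₃}=r₄ω₄e^{iθ₄}.
Eliminating the other unknown: ω₄ = r₂ω₂ sin(θ₂−θ₃) / [r₄ sin(θ₄−θ₃)].
Numerator sine = -0.80593; denominator sine = -0.94088.
Result = 0.0104·26.22·(-0.80593) / (0.0289·(-0.94088)) = +8.0822 rad/s; magnitude 8.0822 rad/s.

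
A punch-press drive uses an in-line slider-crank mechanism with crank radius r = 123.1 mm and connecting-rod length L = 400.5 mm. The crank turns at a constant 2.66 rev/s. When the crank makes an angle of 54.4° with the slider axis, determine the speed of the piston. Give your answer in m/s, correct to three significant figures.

ω = 2π·2.66 = 16.71 rad/s
For an in-line slider-crank, x = r cosθ + √(L² − r² sin²θ), so v = −rω sinθ·[1 + r cosθ/√(L² − r² sin²θ)].
With r = 0.1231 m, L = 0.4005 m, θ = 54.4°: √(L² − r² sin²θ) = 0.38779 m.
v = −0.1231·16.71·0.81310·[1 + 0.1231·0.58212/0.38779] = -1.982 m/s.
|v| = 1.982 m/s.

1.98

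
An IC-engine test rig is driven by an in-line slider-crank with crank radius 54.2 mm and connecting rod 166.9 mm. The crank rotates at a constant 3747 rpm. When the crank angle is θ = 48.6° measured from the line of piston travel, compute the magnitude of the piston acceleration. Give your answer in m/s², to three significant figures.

ω = 2π·3747/60 = 392.4 rad/s
x(θ) = r cosθ + √(L² − r² sin²θ); with ω constant, a = ω²·d²x/dθ².
d²x/dθ² = −r cosθ − r²(cos2θ)/√u − r⁴ sin²2θ/(4u^{3/2}),  u = L² − r² sin²θ = 0.0262027 m².
Substituting r = 0.0542 m, L = 0.1669 m, θ = 48.6°: d²x/dθ² = -0.034069 m.
a = ω²·d²x/dθ² = (392.4)²·(-0.034069) = -5245.5 m/s²;  |a| = 5245.5 m/s².

5250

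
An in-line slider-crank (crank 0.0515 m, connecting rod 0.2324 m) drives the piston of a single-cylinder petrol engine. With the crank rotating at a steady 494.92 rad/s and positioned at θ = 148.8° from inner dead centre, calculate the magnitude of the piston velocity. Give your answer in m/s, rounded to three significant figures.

ω = 494.9 rad/s
For an in-line slider-crank, x = r cosθ + √(L² − r² sin²θ), so v = −rω sinθ·[1 + r cosθ/√(L² − r² sin²θ)].
With r = 0.0515 m, L = 0.2324 m, θ = 148.8°: √(L² − r² sin²θ) = 0.23086 m.
v = −0.0515·494.9·0.51803·[1 + 0.0515·-0.85536/0.23086] = -10.684 m/s.
|v| = 10.684 m/s.

10.7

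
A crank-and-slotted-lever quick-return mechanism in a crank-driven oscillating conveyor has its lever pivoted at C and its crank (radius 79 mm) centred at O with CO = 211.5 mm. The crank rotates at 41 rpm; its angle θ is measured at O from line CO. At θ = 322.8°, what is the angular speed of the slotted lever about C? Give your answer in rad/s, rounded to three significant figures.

1.08

ω = 4.294 rad/s (from 41 rpm).
Crank pin A relative to C: A = (d + r cosθ, r sinθ); lever angle φ = atan2(r sinθ, d + r cosθ).
Differentiating tanφ: φ̇ = rω(d cosθ + r)/(d² + r² + 2dr cosθ).
d² + r² + 2dr cosθ = |CA|² = 0.0775909 m²;  d cosθ + r = +0.24747 m.
|ω_lever| = |0.079·4.294·+0.24747| / 0.0775909 = 1.0818 rad/s.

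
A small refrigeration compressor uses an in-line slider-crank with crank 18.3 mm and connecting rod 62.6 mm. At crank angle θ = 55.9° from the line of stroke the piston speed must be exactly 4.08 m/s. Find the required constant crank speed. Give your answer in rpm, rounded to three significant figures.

For an in-line slider-crank, |v_piston| = rω|sinθ|·[1 + r cosθ/√(L² − r² sin²θ)].
With r = 0.0183 m, L = 0.0626 m, θ = 55.9°: the bracketed kinematic factor |dx/dθ| = 0.017713 m.
ω = v/|dx/dθ| = 4.08/0.017713 = 230.34 rad/s.
N = 60ω/(2π) = 2199.6 rpm.

2200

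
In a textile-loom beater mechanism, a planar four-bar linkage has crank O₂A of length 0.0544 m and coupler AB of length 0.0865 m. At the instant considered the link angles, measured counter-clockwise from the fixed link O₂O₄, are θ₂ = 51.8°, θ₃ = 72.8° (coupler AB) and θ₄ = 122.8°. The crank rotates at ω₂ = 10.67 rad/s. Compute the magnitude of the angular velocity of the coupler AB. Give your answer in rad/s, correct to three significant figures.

ω₂ = 10.67 rad/s
Differentiating the loop-closure r₂e^{iθ₂}+r₃e^{iθ₃}=r₁+r₄e^{iθ₄} gives r₂ω₂e^{iθ₂}+r₃ω₃e^{iθ₃}=r₄ω₄e^{iθ₄}.
Eliminating the other unknown: ω₃ = r₂ω₂ sin(θ₄−θ₂) / [r₃ sin(θ₃−θ₄)].
Numerator sine = +0.94552; denominator sine = -0.76604.
Result = 0.0544·10.67·(+0.94552) / (0.0865·(-0.76604)) = -8.2825 rad/s; magnitude 8.2825 rad/s.

8.28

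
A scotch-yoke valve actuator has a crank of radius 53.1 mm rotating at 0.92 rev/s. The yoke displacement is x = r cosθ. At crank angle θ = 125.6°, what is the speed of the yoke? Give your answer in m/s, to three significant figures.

0.250

ω = 5.781 rad/s (from 0.92 rev/s).
x = r cosθ ⇒ ẋ = −rω sinθ.
|v| = rω|sinθ| = 0.0531·5.781·|sin 125.6°| = 0.24958 m/s.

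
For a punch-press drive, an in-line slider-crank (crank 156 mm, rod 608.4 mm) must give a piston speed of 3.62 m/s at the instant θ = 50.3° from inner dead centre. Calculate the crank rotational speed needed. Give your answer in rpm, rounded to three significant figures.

247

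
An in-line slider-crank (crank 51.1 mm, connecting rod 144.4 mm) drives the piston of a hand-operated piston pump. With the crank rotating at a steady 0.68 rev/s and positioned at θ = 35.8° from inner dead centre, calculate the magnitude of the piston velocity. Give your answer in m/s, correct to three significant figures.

ω = 2π·0.68 = 4.273 rad/s
For an in-line slider-crank, x = r cosθ + √(L² − r² sin²θ), so v = −rω sinθ·[1 + r cosθ/√(L² − r² sin²θ)].
With r = 0.0511 m, L = 0.1444 m, θ = 35.8°: √(L² − r² sin²θ) = 0.14127 m.
v = −0.0511·4.273·0.58496·[1 + 0.0511·0.81106/0.14127] = -0.16518 m/s.
|v| = 0.16518 m/s.

0.165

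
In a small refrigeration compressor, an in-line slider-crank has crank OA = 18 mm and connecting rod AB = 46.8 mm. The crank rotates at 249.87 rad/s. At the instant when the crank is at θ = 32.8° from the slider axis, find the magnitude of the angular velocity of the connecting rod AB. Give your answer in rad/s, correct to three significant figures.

82.6

ω = 249.9 rad/s
The rod makes angle φ with the slider axis where L sinφ = r sinθ; differentiating, L cosφ·φ̇ = r ω cosθ.
L cosφ = √(L² − r² sin²θ) = 0.045773 m.
|ω_rod| = r ω |cosθ| / √(L² − r² sin²θ) = 0.018·249.9·0.84057/0.045773 = 82.594 rad/s.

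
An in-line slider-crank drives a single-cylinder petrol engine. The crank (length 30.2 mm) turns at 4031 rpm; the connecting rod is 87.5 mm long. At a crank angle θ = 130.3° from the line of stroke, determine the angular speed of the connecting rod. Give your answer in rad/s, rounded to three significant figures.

97.7

ω = 422.1 rad/s (converted from 4031 rpm).
The rod makes angle φ with the slider axis where L sinφ = r sinθ; differentiating, L cosφ·φ̇ = r ω cosθ.
L cosφ = √(L² − r² sin²θ) = 0.084414 m.
|ω_rod| = r ω |cosθ| / √(L² − r² sin²θ) = 0.0302·422.1·0.64679/0.084414 = 97.678 rad/s.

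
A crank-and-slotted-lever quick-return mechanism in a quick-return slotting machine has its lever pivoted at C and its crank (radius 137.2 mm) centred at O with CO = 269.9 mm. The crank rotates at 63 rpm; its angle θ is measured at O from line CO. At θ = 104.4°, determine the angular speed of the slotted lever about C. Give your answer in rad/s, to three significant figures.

0.866

ω = 6.597 rad/s (from 63 rpm).
Crank pin A relative to C: A = (d + r cosθ, r sinθ); lever angle φ = atan2(r sinθ, d + r cosθ).
Differentiating tanφ: φ̇ = rω(d cosθ + r)/(d² + r² + 2dr cosθ).
d² + r² + 2dr cosθ = |CA|² = 0.0732517 m²;  d cosθ + r = +0.070079 m.
|ω_lever| = |0.1372·6.597·+0.070079| / 0.0732517 = 0.86595 rad/s.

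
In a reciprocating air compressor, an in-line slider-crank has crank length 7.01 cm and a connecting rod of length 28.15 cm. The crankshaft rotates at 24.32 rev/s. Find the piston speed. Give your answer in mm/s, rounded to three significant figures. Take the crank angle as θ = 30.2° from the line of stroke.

ω = 2π·24.3 = 152.8 rad/s
For an in-line slider-crank, x = r cosθ + √(L² − r² sin²θ), so v = −rω sinθ·[1 + r cosθ/√(L² − r² sin²θ)].
With r = 0.0701 m, L = 0.2815 m, θ = 30.2°: √(L² − r² sin²θ) = 0.27928 m.
v = −0.0701·152.8·0.50302·[1 + 0.0701·0.86427/0.27928] = -6.5571 m/s.
|v| = 6.5571 m/s = 6557.1 mm/s.

6560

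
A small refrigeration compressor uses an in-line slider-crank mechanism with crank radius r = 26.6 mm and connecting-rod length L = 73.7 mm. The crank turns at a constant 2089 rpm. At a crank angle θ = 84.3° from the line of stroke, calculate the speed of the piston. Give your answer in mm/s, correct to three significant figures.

6010

ω = 2π·2089/60 = 218.8 rad/s
For an in-line slider-crank, x = r cosθ + √(L² − r² sin²θ), so v = −rω sinθ·[1 + r cosθ/√(L² − r² sin²θ)].
With r = 0.0266 m, L = 0.0737 m, θ = 84.3°: √(L² − r² sin²θ) = 0.068783 m.
v = −0.0266·218.8·0.99506·[1 + 0.0266·0.09932/0.068783] = -6.0126 m/s.
|v| = 6.0126 m/s = 6012.6 mm/s.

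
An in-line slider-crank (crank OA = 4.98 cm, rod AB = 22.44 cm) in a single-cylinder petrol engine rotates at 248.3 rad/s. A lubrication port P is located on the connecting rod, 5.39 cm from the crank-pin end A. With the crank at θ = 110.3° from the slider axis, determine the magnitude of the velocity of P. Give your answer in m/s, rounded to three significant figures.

11.8

ω = 248.3 rad/s.  Crank-pin speed |V_A| = rω = 12.365 m/s, perpendicular to OA.
Rod angle: sinφ = −(r/L) sinθ ⇒ φ = -12.013°; ω_rod = −rω cosθ/√(L²−r²sin²θ) = +19.546 rad/s.
V_P = V_A + ω_rod × AP, with AP = 0.0539 m along the rod.
Components: V_Px = −rω sinθ − a·ω_rod·sinφ = -11.378 m/s;  V_Py = rω cosθ + a·ω_rod·cosφ = -3.2595 m/s.
|V_P| = √(V_Px² + V_Py²) = 11.836 m/s.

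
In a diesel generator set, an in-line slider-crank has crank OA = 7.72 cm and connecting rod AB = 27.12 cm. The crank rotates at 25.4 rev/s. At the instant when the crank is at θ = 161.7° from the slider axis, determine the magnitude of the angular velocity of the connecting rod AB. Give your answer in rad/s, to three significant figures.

43.3

ω = 159.6 rad/s (converted from 25.4 rev/s).
The rod makes angle φ with the slider axis where L sinφ = r sinθ; differentiating, L cosφ·φ̇ = r ω cosθ.
L cosφ = √(L² − r² sin²θ) = 0.27011 m.
|ω_rod| = r ω |cosθ| / √(L² − r² sin²θ) = 0.0772·159.6·0.94943/0.27011 = 43.306 rad/s.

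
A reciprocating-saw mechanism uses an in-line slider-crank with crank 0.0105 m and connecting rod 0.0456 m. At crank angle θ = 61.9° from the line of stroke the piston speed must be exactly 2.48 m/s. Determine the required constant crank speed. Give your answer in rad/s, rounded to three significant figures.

For an in-line slider-crank, |v_piston| = rω|sinθ|·[1 + r cosθ/√(L² − r² sin²θ)].
With r = 0.0105 m, L = 0.0456 m, θ = 61.9°: the bracketed kinematic factor |dx/dθ| = 0.010288 m.
ω = v/|dx/dθ| = 2.48/0.010288 = 241.05 rad/s.

241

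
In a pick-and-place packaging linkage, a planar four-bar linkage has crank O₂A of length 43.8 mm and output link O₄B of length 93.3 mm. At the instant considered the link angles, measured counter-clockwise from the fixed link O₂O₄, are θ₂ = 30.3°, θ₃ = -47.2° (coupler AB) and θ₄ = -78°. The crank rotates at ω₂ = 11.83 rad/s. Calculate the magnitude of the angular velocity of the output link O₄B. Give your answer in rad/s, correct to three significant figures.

ω₂ = 11.83 rad/s
Differentiating the loop-closure r₂e^{iθ₂}+r₃e^{iθ₃}=r₁+r₄e^{iθ₄} gives r₂ω₂e^{iθ₂}+r₃ω₃e^{iθ₃}=r₄ω₄e^{iθ₄}.
Eliminating the other unknown: ω₄ = r₂ω₂ sin(θ₂−θ₃) / [r₄ sin(θ₄−θ₃)].
Numerator sine = +0.97630; denominator sine = -0.51204.
Result = 0.0438·11.83·(+0.97630) / (0.0933·(-0.51204)) = -10.589 rad/s; magnitude 10.589 rad/s.

10.6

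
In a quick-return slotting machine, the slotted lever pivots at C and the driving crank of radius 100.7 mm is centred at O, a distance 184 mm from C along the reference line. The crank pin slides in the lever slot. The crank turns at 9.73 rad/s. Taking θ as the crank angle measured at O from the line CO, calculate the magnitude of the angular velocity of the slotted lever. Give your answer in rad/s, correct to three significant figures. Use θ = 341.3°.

3.41

ω = 9.73 rad/s
Crank pin A relative to C: A = (d + r cosθ, r sinθ); lever angle φ = atan2(r sinθ, d + r cosθ).
Differentiating tanφ: φ̇ = rω(d cosθ + r)/(d² + r² + 2dr cosθ).
d² + r² + 2dr cosθ = |CA|² = 0.0790978 m²;  d cosθ + r = +0.27499 m.
|ω_lever| = |0.1007·9.73·+0.27499| / 0.0790978 = 3.4064 rad/s.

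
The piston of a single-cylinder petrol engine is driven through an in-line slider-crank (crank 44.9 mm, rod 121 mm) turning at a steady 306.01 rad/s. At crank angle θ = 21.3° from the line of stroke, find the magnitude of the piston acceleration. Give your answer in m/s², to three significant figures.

ω = 306 rad/s
x(θ) = r cosθ + √(L² − r² sin²θ); with ω constant, a = ω²·d²x/dθ².
d²x/dθ² = −r cosθ − r²(cos2θ)/√u − r⁴ sin²2θ/(4u^{3/2}),  u = L² − r² sin²θ = 0.014375 m².
Substituting r = 0.0449 m, L = 0.121 m, θ = 21.3°: d²x/dθ² = -0.05448 m.
a = ω²·d²x/dθ² = (306)²·(-0.05448) = -5101.6 m/s²;  |a| = 5101.6 m/s².

5100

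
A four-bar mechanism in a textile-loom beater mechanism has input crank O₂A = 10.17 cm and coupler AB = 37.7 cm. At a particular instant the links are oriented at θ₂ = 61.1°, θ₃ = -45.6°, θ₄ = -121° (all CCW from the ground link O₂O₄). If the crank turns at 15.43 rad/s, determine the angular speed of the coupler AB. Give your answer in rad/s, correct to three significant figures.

0.158

ω₂ = 15.43 rad/s
Differentiating the loop-closure r₂e^{iθ₂}+r₃e^{iθ₃}=r₁+r₄e^{iθ₄} gives r₂ω₂e^{iθ₂}+r₃ω₃e^{iθ₃}=r₄ω₄e^{iθ₄}.
Eliminating the other unknown: ω₃ = r₂ω₂ sin(θ₄−θ₂) / [r₃ sin(θ₃−θ₄)].
Numerator sine = +0.03664; denominator sine = +0.96771.
Result = 0.1017·15.43·(+0.03664) / (0.377·(+0.96771)) = +0.15762 rad/s; magnitude 0.15762 rad/s.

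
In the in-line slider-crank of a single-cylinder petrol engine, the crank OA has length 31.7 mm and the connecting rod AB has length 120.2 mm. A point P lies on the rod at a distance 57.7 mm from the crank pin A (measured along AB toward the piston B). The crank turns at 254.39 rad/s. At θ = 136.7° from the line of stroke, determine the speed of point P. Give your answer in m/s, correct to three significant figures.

ω = 254.4 rad/s.  Crank-pin speed |V_A| = rω = 8.0642 m/s, perpendicular to OA.
Rod angle: sinφ = −(r/L) sinθ ⇒ φ = -10.420°; ω_rod = −rω cosθ/√(L²−r²sin²θ) = +49.645 rad/s.
V_P = V_A + ω_rod × AP, with AP = 0.0577 m along the rod.
Components: V_Px = −rω sinθ − a·ω_rod·sinφ = -5.0125 m/s;  V_Py = rω cosθ + a·ω_rod·cosφ = -3.0516 m/s.
|V_P| = √(V_Px² + V_Py²) = 5.8683 m/s.

5.87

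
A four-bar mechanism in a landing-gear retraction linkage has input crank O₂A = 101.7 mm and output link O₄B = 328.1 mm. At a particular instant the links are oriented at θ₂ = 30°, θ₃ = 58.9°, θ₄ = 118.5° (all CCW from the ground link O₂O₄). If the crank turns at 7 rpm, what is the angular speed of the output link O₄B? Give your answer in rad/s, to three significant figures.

ω₂ = 0.733 rad/s (from 7 rpm).
Differentiating the loop-closure r₂e^{iθ₂}+r₃e^{iθ₃}=r₁+r₄e^{iθ₄} gives r₂ω₂e^{iθ₂}+r₃ω₃e^{iθ₃}=r₄ω₄e^{iθ₄}.
Eliminating the other unknown: ω₄ = r₂ω₂ sin(θ₂−θ₃) / [r₄ sin(θ₄−θ₃)].
Numerator sine = -0.48328; denominator sine = +0.86251.
Result = 0.1017·0.733·(-0.48328) / (0.3281·(+0.86251)) = -0.12731 rad/s; magnitude 0.12731 rad/s.

0.127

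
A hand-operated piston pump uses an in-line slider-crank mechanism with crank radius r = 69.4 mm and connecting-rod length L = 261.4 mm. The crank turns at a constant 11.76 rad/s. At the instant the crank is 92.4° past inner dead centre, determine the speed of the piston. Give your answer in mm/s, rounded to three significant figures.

ω = 11.76 rad/s
For an in-line slider-crank, x = r cosθ + √(L² − r² sin²θ), so v = −rω sinθ·[1 + r cosθ/√(L² − r² sin²θ)].
With r = 0.0694 m, L = 0.2614 m, θ = 92.4°: √(L² − r² sin²θ) = 0.25204 m.
v = −0.0694·11.76·0.99912·[1 + 0.0694·-0.04188/0.25204] = -0.80603 m/s.
|v| = 0.80603 m/s = 806.03 mm/s.

806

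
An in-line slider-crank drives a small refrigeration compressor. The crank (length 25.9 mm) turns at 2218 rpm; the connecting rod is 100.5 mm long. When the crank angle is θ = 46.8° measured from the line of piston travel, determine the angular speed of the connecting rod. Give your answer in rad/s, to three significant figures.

ω = 232.3 rad/s (converted from 2218 rpm).
The rod makes angle φ with the slider axis where L sinφ = r sinθ; differentiating, L cosφ·φ̇ = r ω cosθ.
L cosφ = √(L² − r² sin²θ) = 0.098711 m.
|ω_rod| = r ω |cosθ| / √(L² − r² sin²θ) = 0.0259·232.3·0.68455/0.098711 = 41.719 rad/s.

41.7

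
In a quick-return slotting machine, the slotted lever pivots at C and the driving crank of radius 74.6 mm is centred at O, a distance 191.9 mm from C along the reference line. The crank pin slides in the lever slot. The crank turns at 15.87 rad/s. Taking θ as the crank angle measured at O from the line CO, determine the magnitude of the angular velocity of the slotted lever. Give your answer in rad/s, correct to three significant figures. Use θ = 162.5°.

ω = 15.87 rad/s
Crank pin A relative to C: A = (d + r cosθ, r sinθ); lever angle φ = atan2(r sinθ, d + r cosθ).
Differentiating tanφ: φ̇ = rω(d cosθ + r)/(d² + r² + 2dr cosθ).
d² + r² + 2dr cosθ = |CA|² = 0.0150844 m²;  d cosθ + r = -0.10842 m.
|ω_lever| = |0.0746·15.87·-0.10842| / 0.0150844 = 8.5092 rad/s.

8.51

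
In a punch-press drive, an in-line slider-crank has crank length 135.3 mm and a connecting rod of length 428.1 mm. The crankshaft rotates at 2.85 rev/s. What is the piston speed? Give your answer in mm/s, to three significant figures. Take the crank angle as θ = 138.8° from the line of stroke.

ω = 2π·2.85 = 17.91 rad/s
For an in-line slider-crank, x = r cosθ + √(L² − r² sin²θ), so v = −rω sinθ·[1 + r cosθ/√(L² − r² sin²θ)].
With r = 0.1353 m, L = 0.4281 m, θ = 138.8°: √(L² − r² sin²θ) = 0.41872 m.
v = −0.1353·17.91·0.65869·[1 + 0.1353·-0.75241/0.41872] = -1.2079 m/s.
|v| = 1.2079 m/s = 1207.9 mm/s.

1210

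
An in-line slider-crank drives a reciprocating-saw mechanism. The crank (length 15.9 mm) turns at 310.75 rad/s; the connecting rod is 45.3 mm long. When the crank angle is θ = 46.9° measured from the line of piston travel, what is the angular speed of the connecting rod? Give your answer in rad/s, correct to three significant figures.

ω = 310.8 rad/s
The rod makes angle φ with the slider axis where L sinφ = r sinθ; differentiating, L cosφ·φ̇ = r ω cosθ.
L cosφ = √(L² − r² sin²θ) = 0.043787 m.
|ω_rod| = r ω |cosθ| / √(L² − r² sin²θ) = 0.0159·310.8·0.68327/0.043787 = 77.1 rad/s.

77.1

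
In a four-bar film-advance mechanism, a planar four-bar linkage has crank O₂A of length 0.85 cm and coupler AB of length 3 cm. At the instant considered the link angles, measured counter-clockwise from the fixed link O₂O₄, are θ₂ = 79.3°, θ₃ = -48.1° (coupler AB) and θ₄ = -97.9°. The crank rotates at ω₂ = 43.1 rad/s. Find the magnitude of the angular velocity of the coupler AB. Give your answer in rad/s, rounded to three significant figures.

ω₂ = 43.1 rad/s
Differentiating the loop-closure r₂e^{iθ₂}+r₃e^{iθ₃}=r₁+r₄e^{iθ₄} gives r₂ω₂e^{iθ₂}+r₃ω₃e^{iθ₃}=r₄ω₄e^{iθ₄}.
Eliminating the other unknown: ω₃ = r₂ω₂ sin(θ₄−θ₂) / [r₃ sin(θ₃−θ₄)].
Numerator sine = -0.04885; denominator sine = +0.76380.
Result = 0.0085·43.1·(-0.04885) / (0.03·(+0.76380)) = -0.78102 rad/s; magnitude 0.78102 rad/s.

0.781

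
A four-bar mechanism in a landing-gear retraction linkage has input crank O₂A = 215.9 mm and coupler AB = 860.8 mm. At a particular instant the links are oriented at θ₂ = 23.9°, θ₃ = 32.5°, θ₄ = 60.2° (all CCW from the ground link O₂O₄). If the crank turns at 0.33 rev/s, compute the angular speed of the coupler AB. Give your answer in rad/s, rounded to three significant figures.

0.662

ω₂ = 2.073 rad/s (from 0.33 rev/s).
Differentiating the loop-closure r₂e^{iθ₂}+r₃e^{iθ₃}=r₁+r₄e^{iθ₄} gives r₂ω₂e^{iθ₂}+r₃ω₃e^{iθ₃}=r₄ω₄e^{iθ₄}.
Eliminating the other unknown: ω₃ = r₂ω₂ sin(θ₄−θ₂) / [r₃ sin(θ₃−θ₄)].
Numerator sine = +0.59201; denominator sine = -0.46484.
Result = 0.2159·2.073·(+0.59201) / (0.8608·(-0.46484)) = -0.66232 rad/s; magnitude 0.66232 rad/s.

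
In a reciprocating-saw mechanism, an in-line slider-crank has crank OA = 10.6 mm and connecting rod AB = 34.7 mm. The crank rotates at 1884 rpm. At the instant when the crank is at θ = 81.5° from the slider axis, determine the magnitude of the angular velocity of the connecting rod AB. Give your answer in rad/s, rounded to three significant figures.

9.34

ω = 197.3 rad/s (converted from 1884 rpm).
The rod makes angle φ with the slider axis where L sinφ = r sinθ; differentiating, L cosφ·φ̇ = r ω cosθ.
L cosφ = √(L² − r² sin²θ) = 0.033078 m.
|ω_rod| = r ω |cosθ| / √(L² − r² sin²θ) = 0.0106·197.3·0.14781/0.033078 = 9.3448 rad/s.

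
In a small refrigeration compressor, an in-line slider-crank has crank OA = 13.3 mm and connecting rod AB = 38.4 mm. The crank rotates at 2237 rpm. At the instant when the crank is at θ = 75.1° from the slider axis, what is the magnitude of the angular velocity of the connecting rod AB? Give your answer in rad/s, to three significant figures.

22.1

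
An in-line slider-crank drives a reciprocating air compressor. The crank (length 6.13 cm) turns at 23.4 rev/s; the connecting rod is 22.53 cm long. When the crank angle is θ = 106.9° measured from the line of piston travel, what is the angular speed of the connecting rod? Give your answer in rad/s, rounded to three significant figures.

ω = 147 rad/s (converted from 23.4 rev/s).
The rod makes angle φ with the slider axis where L sinφ = r sinθ; differentiating, L cosφ·φ̇ = r ω cosθ.
L cosφ = √(L² − r² sin²θ) = 0.21753 m.
|ω_rod| = r ω |cosθ| / √(L² − r² sin²θ) = 0.0613·147·0.29070/0.21753 = 12.044 rad/s.

12.0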